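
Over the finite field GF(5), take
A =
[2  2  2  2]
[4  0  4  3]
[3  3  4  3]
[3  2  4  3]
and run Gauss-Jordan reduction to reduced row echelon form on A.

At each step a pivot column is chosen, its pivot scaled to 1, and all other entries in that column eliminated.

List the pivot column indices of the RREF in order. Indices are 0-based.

step 1: normalize row 0 (÷2) = (1, 1, 1, 1)
  row 1: subtract 4×row0 = (0, 1, 0, 4)
  row 2: subtract 3×row0 = (0, 0, 1, 0)
  row 3: subtract 3×row0 = (0, 4, 1, 0)
step 2: normalize row 1 (÷1) = (0, 1, 0, 4)
  row 0: subtract 1×row1 = (1, 0, 1, 2)
  row 3: subtract 4×row1 = (0, 0, 1, 4)
step 3: normalize row 2 (÷1) = (0, 0, 1, 0)
  row 0: subtract 1×row2 = (1, 0, 0, 2)
  row 3: subtract 1×row2 = (0, 0, 0, 4)
step 4: normalize row 3 (÷4) = (0, 0, 0, 1)
  row 0: subtract 2×row3 = (1, 0, 0, 0)
  row 1: subtract 4×row3 = (0, 1, 0, 0)

pivot columns: 0, 1, 2, 3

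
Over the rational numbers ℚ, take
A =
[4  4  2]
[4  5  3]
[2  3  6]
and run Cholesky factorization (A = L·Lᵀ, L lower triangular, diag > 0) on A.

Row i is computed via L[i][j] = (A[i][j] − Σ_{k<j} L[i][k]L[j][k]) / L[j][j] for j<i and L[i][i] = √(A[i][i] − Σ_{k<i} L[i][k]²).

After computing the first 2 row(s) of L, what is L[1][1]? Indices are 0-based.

Step 1: L[0][0] = √(4) = 2.
  L[1][0] = (4) / L[0][0] = 2.
Step 2: L[1][1] = √(1) = 1.

L[1][1] = 1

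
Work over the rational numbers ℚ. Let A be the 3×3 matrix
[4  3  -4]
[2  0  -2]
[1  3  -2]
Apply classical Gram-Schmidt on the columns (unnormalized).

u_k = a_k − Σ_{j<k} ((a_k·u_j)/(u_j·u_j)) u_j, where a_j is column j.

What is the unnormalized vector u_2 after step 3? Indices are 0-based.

Step 1: u_0 = a_0 = (4, 2, 1).
Step 2: u_1 = a_1 − (5/7)·u_0 = (1/7, -10/7, 16/7).
Step 3: u_2 = a_2 − (-22/21)·u_0 − (-16/51)·u_1 = (4/17, -6/17, -4/17).

u_2 = (4/17, -6/17, -4/17)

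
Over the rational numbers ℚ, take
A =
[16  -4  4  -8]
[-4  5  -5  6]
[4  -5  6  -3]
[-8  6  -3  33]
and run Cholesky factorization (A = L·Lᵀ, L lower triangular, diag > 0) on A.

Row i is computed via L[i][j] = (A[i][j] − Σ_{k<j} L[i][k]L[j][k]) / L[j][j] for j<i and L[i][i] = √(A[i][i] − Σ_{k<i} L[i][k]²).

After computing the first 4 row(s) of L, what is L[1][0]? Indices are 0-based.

L[1][0] = -1

Step 1: L[0][0] = √(16) = 4.
  L[1][0] = (-4) / L[0][0] = -1.
Step 2: L[1][1] = √(4) = 2.
  L[2][0] = (4) / L[0][0] = 1.
  L[2][1] = (-4) / L[1][1] = -2.
Step 3: L[2][2] = √(1) = 1.
  L[3][0] = (-8) / L[0][0] = -2.
  L[3][1] = (4) / L[1][1] = 2.
  L[3][2] = (3) / L[2][2] = 3.
Step 4: L[3][3] = √(16) = 4.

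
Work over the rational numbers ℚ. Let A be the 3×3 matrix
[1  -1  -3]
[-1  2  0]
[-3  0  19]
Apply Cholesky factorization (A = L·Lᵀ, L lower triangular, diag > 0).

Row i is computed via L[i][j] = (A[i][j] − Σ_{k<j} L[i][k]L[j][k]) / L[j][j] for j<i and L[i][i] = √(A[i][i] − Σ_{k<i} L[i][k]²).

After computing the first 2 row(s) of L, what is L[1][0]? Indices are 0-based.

L[1][0] = -1

Step 1: L[0][0] = √(1) = 1.
  L[1][0] = (-1) / L[0][0] = -1.
Step 2: L[1][1] = √(1) = 1.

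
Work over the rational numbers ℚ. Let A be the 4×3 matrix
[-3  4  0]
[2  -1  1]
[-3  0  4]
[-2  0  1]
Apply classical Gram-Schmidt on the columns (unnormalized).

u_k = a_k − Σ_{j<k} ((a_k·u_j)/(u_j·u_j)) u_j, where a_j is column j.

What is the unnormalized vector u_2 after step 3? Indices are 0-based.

Step 1: u_0 = a_0 = (-3, 2, -3, -2).
Step 2: u_1 = a_1 − (-7/13)·u_0 = (31/13, 1/13, -21/13, -14/13).
Step 3: u_2 = a_2 − (-6/13)·u_0 − (-97/123)·u_1 = (61/123, 244/123, 55/41, -95/123).

u_2 = (61/123, 244/123, 55/41, -95/123)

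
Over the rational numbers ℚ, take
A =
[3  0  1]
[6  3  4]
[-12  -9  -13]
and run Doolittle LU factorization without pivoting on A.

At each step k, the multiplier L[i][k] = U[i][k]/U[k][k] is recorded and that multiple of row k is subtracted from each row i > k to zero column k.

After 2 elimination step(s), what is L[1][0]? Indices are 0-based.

Step 1: pivot at (0,0) is 3.
  row1 ← row1 − (2)·row0  ⇒  L[1][0]=2, U row1=(0, 3, 2)
  row2 ← row2 − (-4)·row0  ⇒  L[2][0]=-4, U row2=(0, -9, -9)
Step 2: pivot at (1,1) is 3.
  row2 ← row2 − (-3)·row1  ⇒  L[2][1]=-3, U row2=(0, 0, -3)

L[1][0] = 2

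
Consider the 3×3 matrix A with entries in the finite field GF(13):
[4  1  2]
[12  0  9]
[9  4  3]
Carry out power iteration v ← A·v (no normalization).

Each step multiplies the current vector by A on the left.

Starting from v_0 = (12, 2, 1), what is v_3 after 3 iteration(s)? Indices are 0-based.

v_3 = (10, 10, 11)

v_0 = (12, 2, 1).
v_1 = A·v_0 = (0, 10, 2).
v_2 = A·v_1 = (1, 5, 7).
v_3 = A·v_2 = (10, 10, 11).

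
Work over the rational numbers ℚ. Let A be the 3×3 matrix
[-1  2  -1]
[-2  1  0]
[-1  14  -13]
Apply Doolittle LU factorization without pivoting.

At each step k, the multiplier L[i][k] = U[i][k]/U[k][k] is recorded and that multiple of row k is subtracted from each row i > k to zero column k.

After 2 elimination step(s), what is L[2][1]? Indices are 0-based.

L[2][1] = -4

Step 1: pivot at (0,0) is -1.
  row1 ← row1 − (2)·row0  ⇒  L[1][0]=2, U row1=(0, -3, 2)
  row2 ← row2 − (1)·row0  ⇒  L[2][0]=1, U row2=(0, 12, -12)
Step 2: pivot at (1,1) is -3.
  row2 ← row2 − (-4)·row1  ⇒  L[2][1]=-4, U row2=(0, 0, -4)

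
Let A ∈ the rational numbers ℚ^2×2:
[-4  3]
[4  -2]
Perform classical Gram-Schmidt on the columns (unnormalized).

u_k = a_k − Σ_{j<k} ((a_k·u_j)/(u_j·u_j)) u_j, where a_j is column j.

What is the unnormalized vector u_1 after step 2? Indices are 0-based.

u_1 = (1/2, 1/2)

Step 1: u_0 = a_0 = (-4, 4).
Step 2: u_1 = a_1 − (-5/8)·u_0 = (1/2, 1/2).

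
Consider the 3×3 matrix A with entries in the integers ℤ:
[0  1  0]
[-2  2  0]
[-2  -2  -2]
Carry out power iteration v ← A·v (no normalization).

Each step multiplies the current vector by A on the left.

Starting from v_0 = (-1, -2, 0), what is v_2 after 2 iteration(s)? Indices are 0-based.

v_0 = (-1, -2, 0).
v_1 = A·v_0 = (-2, -2, 6).
v_2 = A·v_1 = (-2, 0, -4).

v_2 = (-2, 0, -4)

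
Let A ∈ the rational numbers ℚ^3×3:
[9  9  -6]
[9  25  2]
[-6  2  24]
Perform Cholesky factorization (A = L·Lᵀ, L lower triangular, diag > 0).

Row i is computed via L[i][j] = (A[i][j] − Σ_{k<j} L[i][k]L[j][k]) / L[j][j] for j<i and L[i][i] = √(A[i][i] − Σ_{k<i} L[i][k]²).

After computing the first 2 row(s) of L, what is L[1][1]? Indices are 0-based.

Step 1: L[0][0] = √(9) = 3.
  L[1][0] = (9) / L[0][0] = 3.
Step 2: L[1][1] = √(16) = 4.

L[1][1] = 4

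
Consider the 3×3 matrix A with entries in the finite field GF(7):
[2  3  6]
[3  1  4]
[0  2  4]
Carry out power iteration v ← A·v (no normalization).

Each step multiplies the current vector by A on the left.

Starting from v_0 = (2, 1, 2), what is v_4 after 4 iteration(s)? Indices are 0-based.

v_0 = (2, 1, 2).
v_1 = A·v_0 = (5, 1, 3).
v_2 = A·v_1 = (3, 0, 0).
v_3 = A·v_2 = (6, 2, 0).
v_4 = A·v_3 = (4, 6, 4).

v_4 = (4, 6, 4)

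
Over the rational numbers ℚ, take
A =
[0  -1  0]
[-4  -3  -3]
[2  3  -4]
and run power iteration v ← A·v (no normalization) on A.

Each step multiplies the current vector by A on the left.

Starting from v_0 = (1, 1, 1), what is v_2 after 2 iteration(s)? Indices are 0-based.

v_2 = (10, 31, -36)

v_0 = (1, 1, 1).
v_1 = A·v_0 = (-1, -10, 1).
v_2 = A·v_1 = (10, 31, -36).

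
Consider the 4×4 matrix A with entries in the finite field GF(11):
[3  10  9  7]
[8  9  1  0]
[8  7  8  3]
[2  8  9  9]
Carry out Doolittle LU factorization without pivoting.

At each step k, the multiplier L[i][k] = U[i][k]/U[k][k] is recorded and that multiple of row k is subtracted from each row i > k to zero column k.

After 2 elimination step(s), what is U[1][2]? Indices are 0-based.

U[1][2] = 10

[col 0] pivot 3
  R1 -= 10*R0 → (0, 8, 10, 7)  (L[1][0] := 10)
  R2 -= 10*R0 → (0, 6, 6, 10)  (L[2][0] := 10)
  R3 -= 8*R0 → (0, 5, 3, 8)  (L[3][0] := 8)
[col 1] pivot 8
  R2 -= 9*R1 → (0, 0, 4, 2)  (L[2][1] := 9)
  R3 -= 2*R1 → (0, 0, 5, 5)  (L[3][1] := 2)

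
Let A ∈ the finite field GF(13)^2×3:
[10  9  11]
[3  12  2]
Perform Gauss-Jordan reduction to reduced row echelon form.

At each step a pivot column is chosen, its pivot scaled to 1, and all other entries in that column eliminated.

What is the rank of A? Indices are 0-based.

rank = 2

[1] R0 /= 10  ⇒  (1, 10, 5)
     R1 -= 3·R0  ⇒  (0, 8, 0)
[2] R1 /= 8  ⇒  (0, 1, 0)
     R0 -= 10·R1  ⇒  (1, 0, 5)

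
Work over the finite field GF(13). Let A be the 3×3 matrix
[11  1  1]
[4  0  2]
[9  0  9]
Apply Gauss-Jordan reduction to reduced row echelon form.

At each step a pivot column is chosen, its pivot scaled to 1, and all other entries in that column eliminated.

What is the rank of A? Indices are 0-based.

pivot(0,0)=11: scale R0 → (1, 6, 6)
  clear (1,0): R1 −= (4)R0 → (0, 2, 4)
  clear (2,0): R2 −= (9)R0 → (0, 11, 7)
pivot(1,1)=2: scale R1 → (0, 1, 2)
  clear (0,1): R0 −= (6)R1 → (1, 0, 7)
  clear (2,1): R2 −= (11)R1 → (0, 0, 11)
pivot(2,2)=11: scale R2 → (0, 0, 1)
  clear (0,2): R0 −= (7)R2 → (1, 0, 0)
  clear (1,2): R1 −= (2)R2 → (0, 1, 0)

rank = 3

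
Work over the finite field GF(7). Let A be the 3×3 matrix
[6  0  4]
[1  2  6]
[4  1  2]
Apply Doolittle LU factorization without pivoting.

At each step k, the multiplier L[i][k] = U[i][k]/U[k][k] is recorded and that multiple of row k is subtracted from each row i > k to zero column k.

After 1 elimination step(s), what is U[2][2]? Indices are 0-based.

Step 1: pivot at (0,0) is 6.
  row1 ← row1 − (6)·row0  ⇒  L[1][0]=6, U row1=(0, 2, 3)
  row2 ← row2 − (3)·row0  ⇒  L[2][0]=3, U row2=(0, 1, 4)

U[2][2] = 4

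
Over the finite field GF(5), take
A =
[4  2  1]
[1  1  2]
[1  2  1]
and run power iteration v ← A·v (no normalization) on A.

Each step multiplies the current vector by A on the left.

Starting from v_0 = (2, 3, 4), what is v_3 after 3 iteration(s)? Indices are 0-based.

v_3 = (1, 2, 1)

v_0 = (2, 3, 4).
v_1 = A·v_0 = (3, 3, 2).
v_2 = A·v_1 = (0, 0, 1).
v_3 = A·v_2 = (1, 2, 1).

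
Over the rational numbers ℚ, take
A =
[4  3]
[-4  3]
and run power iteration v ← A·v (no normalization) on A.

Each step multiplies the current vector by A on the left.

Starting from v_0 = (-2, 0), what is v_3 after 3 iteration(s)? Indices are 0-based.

v_3 = (136, 200)

v_0 = (-2, 0).
v_1 = A·v_0 = (-8, 8).
v_2 = A·v_1 = (-8, 56).
v_3 = A·v_2 = (136, 200).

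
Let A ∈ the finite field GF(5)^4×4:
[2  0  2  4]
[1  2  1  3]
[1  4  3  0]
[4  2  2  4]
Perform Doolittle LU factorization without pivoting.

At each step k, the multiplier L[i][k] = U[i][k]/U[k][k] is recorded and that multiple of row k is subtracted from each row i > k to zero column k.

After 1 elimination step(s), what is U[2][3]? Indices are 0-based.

U[2][3] = 3

Step 1: pivot at (0,0) is 2.
  row1 ← row1 − (3)·row0  ⇒  L[1][0]=3, U row1=(0, 2, 0, 1)
  row2 ← row2 − (3)·row0  ⇒  L[2][0]=3, U row2=(0, 4, 2, 3)
  row3 ← row3 − (2)·row0  ⇒  L[3][0]=2, U row3=(0, 2, 3, 1)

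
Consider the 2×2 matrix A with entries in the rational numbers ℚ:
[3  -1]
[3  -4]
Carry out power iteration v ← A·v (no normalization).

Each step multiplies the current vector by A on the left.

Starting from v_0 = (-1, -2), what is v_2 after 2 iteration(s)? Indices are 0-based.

v_2 = (-8, -23)

v_0 = (-1, -2).
v_1 = A·v_0 = (-1, 5).
v_2 = A·v_1 = (-8, -23).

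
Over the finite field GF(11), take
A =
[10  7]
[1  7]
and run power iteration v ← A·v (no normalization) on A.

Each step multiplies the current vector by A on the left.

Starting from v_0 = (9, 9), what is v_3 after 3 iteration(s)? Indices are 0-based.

v_0 = (9, 9).
v_1 = A·v_0 = (10, 6).
v_2 = A·v_1 = (10, 8).
v_3 = A·v_2 = (2, 0).

v_3 = (2, 0)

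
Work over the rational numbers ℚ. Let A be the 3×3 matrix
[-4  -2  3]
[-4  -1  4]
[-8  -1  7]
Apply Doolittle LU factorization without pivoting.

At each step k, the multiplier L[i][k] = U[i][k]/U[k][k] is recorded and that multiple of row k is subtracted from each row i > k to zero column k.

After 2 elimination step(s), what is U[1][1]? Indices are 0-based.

Step 1: pivot at (0,0) is -4.
  row1 ← row1 − (1)·row0  ⇒  L[1][0]=1, U row1=(0, 1, 1)
  row2 ← row2 − (2)·row0  ⇒  L[2][0]=2, U row2=(0, 3, 1)
Step 2: pivot at (1,1) is 1.
  row2 ← row2 − (3)·row1  ⇒  L[2][1]=3, U row2=(0, 0, -2)

U[1][1] = 1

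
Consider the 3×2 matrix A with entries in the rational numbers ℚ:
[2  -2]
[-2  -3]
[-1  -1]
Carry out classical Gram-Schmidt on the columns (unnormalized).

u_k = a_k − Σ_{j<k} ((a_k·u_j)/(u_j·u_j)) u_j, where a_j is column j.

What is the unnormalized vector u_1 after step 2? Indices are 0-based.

Step 1: u_0 = a_0 = (2, -2, -1).
Step 2: u_1 = a_1 − (1/3)·u_0 = (-8/3, -7/3, -2/3).

u_1 = (-8/3, -7/3, -2/3)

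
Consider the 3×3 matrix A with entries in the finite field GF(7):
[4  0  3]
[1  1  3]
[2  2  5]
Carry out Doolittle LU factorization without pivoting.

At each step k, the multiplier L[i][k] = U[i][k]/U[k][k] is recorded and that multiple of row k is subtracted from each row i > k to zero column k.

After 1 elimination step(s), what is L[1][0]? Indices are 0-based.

Step 1: pivot at (0,0) is 4.
  row1 ← row1 − (2)·row0  ⇒  L[1][0]=2, U row1=(0, 1, 4)
  row2 ← row2 − (4)·row0  ⇒  L[2][0]=4, U row2=(0, 2, 0)

L[1][0] = 2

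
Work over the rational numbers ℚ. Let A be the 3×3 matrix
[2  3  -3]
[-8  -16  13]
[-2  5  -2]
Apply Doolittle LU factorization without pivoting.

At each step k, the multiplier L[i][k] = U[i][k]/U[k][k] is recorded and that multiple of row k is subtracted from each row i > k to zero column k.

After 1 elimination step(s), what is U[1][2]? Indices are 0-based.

Step 1: pivot at (0,0) is 2.
  row1 ← row1 − (-4)·row0  ⇒  L[1][0]=-4, U row1=(0, -4, 1)
  row2 ← row2 − (-1)·row0  ⇒  L[2][0]=-1, U row2=(0, 8, -5)

U[1][2] = 1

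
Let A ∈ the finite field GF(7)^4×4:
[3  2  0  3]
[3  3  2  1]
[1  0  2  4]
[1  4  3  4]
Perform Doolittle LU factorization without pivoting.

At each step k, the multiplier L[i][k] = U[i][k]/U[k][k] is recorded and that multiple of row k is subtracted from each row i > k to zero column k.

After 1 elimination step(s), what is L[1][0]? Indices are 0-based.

L[1][0] = 1

k=0: U[0][0]=3
  eliminate (1,0): mult=1, new row 1: (0, 1, 2, 5); set L[1][0]=1
  eliminate (2,0): mult=5, new row 2: (0, 4, 2, 3); set L[2][0]=5
  eliminate (3,0): mult=5, new row 3: (0, 1, 3, 3); set L[3][0]=5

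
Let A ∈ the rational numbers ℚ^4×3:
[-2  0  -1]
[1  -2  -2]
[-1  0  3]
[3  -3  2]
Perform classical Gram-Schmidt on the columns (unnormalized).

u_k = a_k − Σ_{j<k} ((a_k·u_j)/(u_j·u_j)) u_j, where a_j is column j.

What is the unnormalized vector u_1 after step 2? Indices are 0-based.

Step 1: u_0 = a_0 = (-2, 1, -1, 3).
Step 2: u_1 = a_1 − (-11/15)·u_0 = (-22/15, -19/15, -11/15, -4/5).

u_1 = (-22/15, -19/15, -11/15, -4/5)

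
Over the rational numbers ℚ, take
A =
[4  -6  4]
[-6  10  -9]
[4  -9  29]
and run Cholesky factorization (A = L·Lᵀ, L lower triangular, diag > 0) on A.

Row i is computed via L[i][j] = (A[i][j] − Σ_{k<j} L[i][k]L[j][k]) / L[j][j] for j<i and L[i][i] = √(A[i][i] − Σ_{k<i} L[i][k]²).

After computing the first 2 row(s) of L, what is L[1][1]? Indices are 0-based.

L[1][1] = 1

Step 1: L[0][0] = √(4) = 2.
  L[1][0] = (-6) / L[0][0] = -3.
Step 2: L[1][1] = √(1) = 1.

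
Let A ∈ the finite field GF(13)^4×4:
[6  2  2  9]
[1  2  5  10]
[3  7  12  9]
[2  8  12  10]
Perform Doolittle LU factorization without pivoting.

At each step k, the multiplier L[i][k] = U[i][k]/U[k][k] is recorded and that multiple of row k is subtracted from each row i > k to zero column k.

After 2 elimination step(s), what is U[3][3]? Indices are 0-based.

U[3][3] = 6

[col 0] pivot 6
  R1 -= 11*R0 → (0, 6, 9, 2)  (L[1][0] := 11)
  R2 -= 7*R0 → (0, 6, 11, 11)  (L[2][0] := 7)
  R3 -= 9*R0 → (0, 3, 7, 7)  (L[3][0] := 9)
[col 1] pivot 6
  R2 -= 1*R1 → (0, 0, 2, 9)  (L[2][1] := 1)
  R3 -= 7*R1 → (0, 0, 9, 6)  (L[3][1] := 7)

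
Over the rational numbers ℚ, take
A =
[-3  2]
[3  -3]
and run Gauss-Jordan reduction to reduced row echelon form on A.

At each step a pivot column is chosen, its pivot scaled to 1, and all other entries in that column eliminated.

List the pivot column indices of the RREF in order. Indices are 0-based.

pivot columns: 0, 1

step 1: normalize row 0 (÷-3) = (1, -2/3)
  row 1: subtract 3×row0 = (0, -1)
step 2: normalize row 1 (÷-1) = (0, 1)
  row 0: subtract -2/3×row1 = (1, 0)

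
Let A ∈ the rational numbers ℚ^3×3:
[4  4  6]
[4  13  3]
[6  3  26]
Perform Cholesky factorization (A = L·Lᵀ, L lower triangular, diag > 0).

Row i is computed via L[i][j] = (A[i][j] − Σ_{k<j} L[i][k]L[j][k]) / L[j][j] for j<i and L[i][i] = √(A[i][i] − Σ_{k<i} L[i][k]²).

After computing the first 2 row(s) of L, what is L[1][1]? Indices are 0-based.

L[1][1] = 3

Step 1: L[0][0] = √(4) = 2.
  L[1][0] = (4) / L[0][0] = 2.
Step 2: L[1][1] = √(9) = 3.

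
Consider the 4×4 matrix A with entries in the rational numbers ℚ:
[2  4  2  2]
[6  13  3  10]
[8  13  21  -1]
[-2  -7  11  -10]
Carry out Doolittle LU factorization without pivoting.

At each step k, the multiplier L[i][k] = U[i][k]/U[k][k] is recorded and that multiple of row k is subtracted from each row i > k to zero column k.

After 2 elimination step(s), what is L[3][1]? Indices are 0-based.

[col 0] pivot 2
  R1 -= 3*R0 → (0, 1, -3, 4)  (L[1][0] := 3)
  R2 -= 4*R0 → (0, -3, 13, -9)  (L[2][0] := 4)
  R3 -= -1*R0 → (0, -3, 13, -8)  (L[3][0] := -1)
[col 1] pivot 1
  R2 -= -3*R1 → (0, 0, 4, 3)  (L[2][1] := -3)
  R3 -= -3*R1 → (0, 0, 4, 4)  (L[3][1] := -3)

L[3][1] = -3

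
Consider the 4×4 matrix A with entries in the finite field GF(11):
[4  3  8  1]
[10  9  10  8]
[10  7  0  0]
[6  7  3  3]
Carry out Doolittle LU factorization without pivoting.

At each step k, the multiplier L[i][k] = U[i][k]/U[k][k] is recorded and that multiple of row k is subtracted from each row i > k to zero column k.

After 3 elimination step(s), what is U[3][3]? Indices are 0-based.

U[3][3] = 5

k=0: U[0][0]=4
  eliminate (1,0): mult=8, new row 1: (0, 7, 1, 0); set L[1][0]=8
  eliminate (2,0): mult=8, new row 2: (0, 5, 2, 3); set L[2][0]=8
  eliminate (3,0): mult=7, new row 3: (0, 8, 2, 7); set L[3][0]=7
k=1: U[1][1]=7
  eliminate (2,1): mult=7, new row 2: (0, 0, 6, 3); set L[2][1]=7
  eliminate (3,1): mult=9, new row 3: (0, 0, 4, 7); set L[3][1]=9
k=2: U[2][2]=6
  eliminate (3,2): mult=8, new row 3: (0, 0, 0, 5); set L[3][2]=8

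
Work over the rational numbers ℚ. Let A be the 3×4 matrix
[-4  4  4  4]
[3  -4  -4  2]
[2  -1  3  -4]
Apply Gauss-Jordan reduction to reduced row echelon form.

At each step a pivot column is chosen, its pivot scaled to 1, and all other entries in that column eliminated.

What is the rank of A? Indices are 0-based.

pivot(0,0)=-4: scale R0 → (1, -1, -1, -1)
  clear (1,0): R1 −= (3)R0 → (0, -1, -1, 5)
  clear (2,0): R2 −= (2)R0 → (0, 1, 5, -2)
pivot(1,1)=-1: scale R1 → (0, 1, 1, -5)
  clear (0,1): R0 −= (-1)R1 → (1, 0, 0, -6)
  clear (2,1): R2 −= (1)R1 → (0, 0, 4, 3)
pivot(2,2)=4: scale R2 → (0, 0, 1, 3/4)
  clear (1,2): R1 −= (1)R2 → (0, 1, 0, -23/4)

rank = 3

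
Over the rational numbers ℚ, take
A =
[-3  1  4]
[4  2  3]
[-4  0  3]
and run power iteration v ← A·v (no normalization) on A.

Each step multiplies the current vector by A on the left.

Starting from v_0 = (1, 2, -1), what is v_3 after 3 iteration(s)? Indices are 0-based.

v_3 = (-11, -97, 29)

v_0 = (1, 2, -1).
v_1 = A·v_0 = (-5, 5, -7).
v_2 = A·v_1 = (-8, -31, -1).
v_3 = A·v_2 = (-11, -97, 29).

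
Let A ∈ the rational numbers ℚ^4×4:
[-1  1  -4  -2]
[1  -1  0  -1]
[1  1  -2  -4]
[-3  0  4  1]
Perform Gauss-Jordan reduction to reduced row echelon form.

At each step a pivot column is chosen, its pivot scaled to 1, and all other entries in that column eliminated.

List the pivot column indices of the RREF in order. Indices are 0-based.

step 1: normalize row 0 (÷-1) = (1, -1, 4, 2)
  row 1: subtract 1×row0 = (0, 0, -4, -3)
  row 2: subtract 1×row0 = (0, 2, -6, -6)
  row 3: subtract -3×row0 = (0, -3, 16, 7)
step 2: exchange rows 1,2
step 2: normalize row 1 (÷2) = (0, 1, -3, -3)
  row 0: subtract -1×row1 = (1, 0, 1, -1)
  row 3: subtract -3×row1 = (0, 0, 7, -2)
step 3: normalize row 2 (÷-4) = (0, 0, 1, 3/4)
  row 0: subtract 1×row2 = (1, 0, 0, -7/4)
  row 1: subtract -3×row2 = (0, 1, 0, -3/4)
  row 3: subtract 7×row2 = (0, 0, 0, -29/4)
step 4: normalize row 3 (÷-29/4) = (0, 0, 0, 1)
  row 0: subtract -7/4×row3 = (1, 0, 0, 0)
  row 1: subtract -3/4×row3 = (0, 1, 0, 0)
  row 2: subtract 3/4×row3 = (0, 0, 1, 0)

pivot columns: 0, 1, 2, 3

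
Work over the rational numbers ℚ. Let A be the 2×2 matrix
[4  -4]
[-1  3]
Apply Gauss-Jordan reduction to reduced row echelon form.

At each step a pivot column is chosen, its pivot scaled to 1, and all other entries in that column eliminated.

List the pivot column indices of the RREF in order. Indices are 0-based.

pivot columns: 0, 1

step 1: normalize row 0 (÷4) = (1, -1)
  row 1: subtract -1×row0 = (0, 2)
step 2: normalize row 1 (÷2) = (0, 1)
  row 0: subtract -1×row1 = (1, 0)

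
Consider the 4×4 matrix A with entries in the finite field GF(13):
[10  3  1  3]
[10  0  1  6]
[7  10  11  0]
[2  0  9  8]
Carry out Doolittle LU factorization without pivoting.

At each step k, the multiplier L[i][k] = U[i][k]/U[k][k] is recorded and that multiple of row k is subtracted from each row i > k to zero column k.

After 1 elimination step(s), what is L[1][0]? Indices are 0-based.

k=0: U[0][0]=10
  eliminate (1,0): mult=1, new row 1: (0, 10, 0, 3); set L[1][0]=1
  eliminate (2,0): mult=2, new row 2: (0, 4, 9, 7); set L[2][0]=2
  eliminate (3,0): mult=8, new row 3: (0, 2, 1, 10); set L[3][0]=8

L[1][0] = 1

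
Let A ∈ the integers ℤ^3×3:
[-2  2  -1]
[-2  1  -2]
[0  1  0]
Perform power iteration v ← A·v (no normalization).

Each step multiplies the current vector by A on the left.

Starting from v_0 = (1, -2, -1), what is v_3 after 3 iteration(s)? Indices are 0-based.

v_0 = (1, -2, -1).
v_1 = A·v_0 = (-5, -2, -2).
v_2 = A·v_1 = (8, 12, -2).
v_3 = A·v_2 = (10, 0, 12).

v_3 = (10, 0, 12)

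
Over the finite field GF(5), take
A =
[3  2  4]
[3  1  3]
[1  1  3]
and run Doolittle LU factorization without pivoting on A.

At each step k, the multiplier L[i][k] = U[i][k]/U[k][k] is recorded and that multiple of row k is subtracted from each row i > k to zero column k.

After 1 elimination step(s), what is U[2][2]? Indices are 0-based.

U[2][2] = 0

Step 1: pivot at (0,0) is 3.
  row1 ← row1 − (1)·row0  ⇒  L[1][0]=1, U row1=(0, 4, 4)
  row2 ← row2 − (2)·row0  ⇒  L[2][0]=2, U row2=(0, 2, 0)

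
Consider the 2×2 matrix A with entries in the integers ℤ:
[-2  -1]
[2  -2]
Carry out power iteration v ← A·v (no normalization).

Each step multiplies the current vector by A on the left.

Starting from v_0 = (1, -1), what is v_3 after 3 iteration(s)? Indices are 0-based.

v_0 = (1, -1).
v_1 = A·v_0 = (-1, 4).
v_2 = A·v_1 = (-2, -10).
v_3 = A·v_2 = (14, 16).

v_3 = (14, 16)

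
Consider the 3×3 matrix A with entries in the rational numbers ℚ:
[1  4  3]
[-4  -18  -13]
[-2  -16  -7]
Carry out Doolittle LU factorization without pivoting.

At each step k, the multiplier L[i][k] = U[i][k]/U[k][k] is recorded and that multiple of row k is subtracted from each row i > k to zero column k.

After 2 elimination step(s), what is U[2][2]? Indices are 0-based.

[col 0] pivot 1
  R1 -= -4*R0 → (0, -2, -1)  (L[1][0] := -4)
  R2 -= -2*R0 → (0, -8, -1)  (L[2][0] := -2)
[col 1] pivot -2
  R2 -= 4*R1 → (0, 0, 3)  (L[2][1] := 4)

U[2][2] = 3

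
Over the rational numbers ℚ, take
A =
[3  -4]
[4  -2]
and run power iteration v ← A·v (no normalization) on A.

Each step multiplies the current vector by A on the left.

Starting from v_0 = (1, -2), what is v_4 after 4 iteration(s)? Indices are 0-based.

v_4 = (-119, -332)

v_0 = (1, -2).
v_1 = A·v_0 = (11, 8).
v_2 = A·v_1 = (1, 28).
v_3 = A·v_2 = (-109, -52).
v_4 = A·v_3 = (-119, -332).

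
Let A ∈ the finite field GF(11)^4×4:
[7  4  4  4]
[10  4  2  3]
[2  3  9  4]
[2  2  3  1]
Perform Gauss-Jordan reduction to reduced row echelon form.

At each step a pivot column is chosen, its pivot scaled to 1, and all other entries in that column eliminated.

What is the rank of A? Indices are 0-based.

rank = 4

[1] R0 /= 7  ⇒  (1, 10, 10, 10)
     R1 -= 10·R0  ⇒  (0, 3, 1, 2)
     R2 -= 2·R0  ⇒  (0, 5, 0, 6)
     R3 -= 2·R0  ⇒  (0, 4, 5, 3)
[2] R1 /= 3  ⇒  (0, 1, 4, 8)
     R0 -= 10·R1  ⇒  (1, 0, 3, 7)
     R2 -= 5·R1  ⇒  (0, 0, 2, 10)
     R3 -= 4·R1  ⇒  (0, 0, 0, 4)
[3] R2 /= 2  ⇒  (0, 0, 1, 5)
     R0 -= 3·R2  ⇒  (1, 0, 0, 3)
     R1 -= 4·R2  ⇒  (0, 1, 0, 10)
[4] R3 /= 4  ⇒  (0, 0, 0, 1)
     R0 -= 3·R3  ⇒  (1, 0, 0, 0)
     R1 -= 10·R3  ⇒  (0, 1, 0, 0)
     R2 -= 5·R3  ⇒  (0, 0, 1, 0)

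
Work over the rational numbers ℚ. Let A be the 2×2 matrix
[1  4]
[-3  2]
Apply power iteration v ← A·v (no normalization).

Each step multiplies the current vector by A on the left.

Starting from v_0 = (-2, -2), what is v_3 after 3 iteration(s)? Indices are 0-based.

v_0 = (-2, -2).
v_1 = A·v_0 = (-10, 2).
v_2 = A·v_1 = (-2, 34).
v_3 = A·v_2 = (134, 74).

v_3 = (134, 74)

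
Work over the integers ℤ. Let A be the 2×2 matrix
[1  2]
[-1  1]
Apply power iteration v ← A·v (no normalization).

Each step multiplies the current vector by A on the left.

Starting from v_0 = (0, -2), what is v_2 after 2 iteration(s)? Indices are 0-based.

v_0 = (0, -2).
v_1 = A·v_0 = (-4, -2).
v_2 = A·v_1 = (-8, 2).

v_2 = (-8, 2)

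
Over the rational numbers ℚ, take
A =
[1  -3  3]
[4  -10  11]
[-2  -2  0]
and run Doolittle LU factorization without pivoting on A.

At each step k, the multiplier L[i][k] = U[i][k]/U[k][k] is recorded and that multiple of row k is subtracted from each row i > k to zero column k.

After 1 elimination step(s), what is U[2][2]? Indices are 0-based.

Step 1: pivot at (0,0) is 1.
  row1 ← row1 − (4)·row0  ⇒  L[1][0]=4, U row1=(0, 2, -1)
  row2 ← row2 − (-2)·row0  ⇒  L[2][0]=-2, U row2=(0, -8, 6)

U[2][2] = 6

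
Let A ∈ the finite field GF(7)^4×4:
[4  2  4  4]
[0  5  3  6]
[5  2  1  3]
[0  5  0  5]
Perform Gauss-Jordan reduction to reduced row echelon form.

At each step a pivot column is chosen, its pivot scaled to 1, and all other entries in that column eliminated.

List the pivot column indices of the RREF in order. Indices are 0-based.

pivot columns: 0, 1, 2, 3

step 1: normalize row 0 (÷4) = (1, 4, 1, 1)
  row 2: subtract 5×row0 = (0, 3, 3, 5)
step 2: normalize row 1 (÷5) = (0, 1, 2, 4)
  row 0: subtract 4×row1 = (1, 0, 0, 6)
  row 2: subtract 3×row1 = (0, 0, 4, 0)
  row 3: subtract 5×row1 = (0, 0, 4, 6)
step 3: normalize row 2 (÷4) = (0, 0, 1, 0)
  row 1: subtract 2×row2 = (0, 1, 0, 4)
  row 3: subtract 4×row2 = (0, 0, 0, 6)
step 4: normalize row 3 (÷6) = (0, 0, 0, 1)
  row 0: subtract 6×row3 = (1, 0, 0, 0)
  row 1: subtract 4×row3 = (0, 1, 0, 0)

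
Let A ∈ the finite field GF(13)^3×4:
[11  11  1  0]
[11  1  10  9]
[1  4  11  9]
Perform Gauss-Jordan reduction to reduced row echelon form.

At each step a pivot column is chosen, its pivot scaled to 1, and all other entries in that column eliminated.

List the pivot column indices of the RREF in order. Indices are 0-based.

pivot columns: 0, 1, 2

step 1: normalize row 0 (÷11) = (1, 1, 6, 0)
  row 1: subtract 11×row0 = (0, 3, 9, 9)
  row 2: subtract 1×row0 = (0, 3, 5, 9)
step 2: normalize row 1 (÷3) = (0, 1, 3, 3)
  row 0: subtract 1×row1 = (1, 0, 3, 10)
  row 2: subtract 3×row1 = (0, 0, 9, 0)
step 3: normalize row 2 (÷9) = (0, 0, 1, 0)
  row 0: subtract 3×row2 = (1, 0, 0, 10)
  row 1: subtract 3×row2 = (0, 1, 0, 3)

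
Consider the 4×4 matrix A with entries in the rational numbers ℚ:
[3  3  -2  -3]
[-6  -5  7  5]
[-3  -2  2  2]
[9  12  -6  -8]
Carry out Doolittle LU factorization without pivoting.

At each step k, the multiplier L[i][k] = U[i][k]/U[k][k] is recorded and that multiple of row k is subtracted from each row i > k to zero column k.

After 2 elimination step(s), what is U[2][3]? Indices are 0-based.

k=0: U[0][0]=3
  eliminate (1,0): mult=-2, new row 1: (0, 1, 3, -1); set L[1][0]=-2
  eliminate (2,0): mult=-1, new row 2: (0, 1, 0, -1); set L[2][0]=-1
  eliminate (3,0): mult=3, new row 3: (0, 3, 0, 1); set L[3][0]=3
k=1: U[1][1]=1
  eliminate (2,1): mult=1, new row 2: (0, 0, -3, 0); set L[2][1]=1
  eliminate (3,1): mult=3, new row 3: (0, 0, -9, 4); set L[3][1]=3

U[2][3] = 0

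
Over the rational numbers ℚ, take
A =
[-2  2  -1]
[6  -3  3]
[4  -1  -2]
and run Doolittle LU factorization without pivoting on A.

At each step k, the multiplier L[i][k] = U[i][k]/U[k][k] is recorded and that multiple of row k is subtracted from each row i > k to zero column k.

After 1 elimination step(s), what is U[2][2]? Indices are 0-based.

U[2][2] = -4

Step 1: pivot at (0,0) is -2.
  row1 ← row1 − (-3)·row0  ⇒  L[1][0]=-3, U row1=(0, 3, 0)
  row2 ← row2 − (-2)·row0  ⇒  L[2][0]=-2, U row2=(0, 3, -4)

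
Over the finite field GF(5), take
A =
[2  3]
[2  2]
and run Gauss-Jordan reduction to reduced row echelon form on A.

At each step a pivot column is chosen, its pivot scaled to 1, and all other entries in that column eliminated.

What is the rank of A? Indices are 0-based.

step 1: normalize row 0 (÷2) = (1, 4)
  row 1: subtract 2×row0 = (0, 4)
step 2: normalize row 1 (÷4) = (0, 1)
  row 0: subtract 4×row1 = (1, 0)

rank = 2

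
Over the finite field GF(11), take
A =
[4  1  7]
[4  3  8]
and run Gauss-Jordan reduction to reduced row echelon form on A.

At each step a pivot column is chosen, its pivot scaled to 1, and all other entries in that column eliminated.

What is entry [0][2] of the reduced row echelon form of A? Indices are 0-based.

M[0][2] = 3

pivot(0,0)=4: scale R0 → (1, 3, 10)
  clear (1,0): R1 −= (4)R0 → (0, 2, 1)
pivot(1,1)=2: scale R1 → (0, 1, 6)
  clear (0,1): R0 −= (3)R1 → (1, 0, 3)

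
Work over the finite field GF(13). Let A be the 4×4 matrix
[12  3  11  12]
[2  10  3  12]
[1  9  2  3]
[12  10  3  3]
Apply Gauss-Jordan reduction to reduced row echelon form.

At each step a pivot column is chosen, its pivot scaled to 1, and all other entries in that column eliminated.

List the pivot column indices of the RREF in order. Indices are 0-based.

pivot columns: 0, 1, 2, 3

pivot(0,0)=12: scale R0 → (1, 10, 2, 1)
  clear (1,0): R1 −= (2)R0 → (0, 3, 12, 10)
  clear (2,0): R2 −= (1)R0 → (0, 12, 0, 2)
  clear (3,0): R3 −= (12)R0 → (0, 7, 5, 4)
pivot(1,1)=3: scale R1 → (0, 1, 4, 12)
  clear (0,1): R0 −= (10)R1 → (1, 0, 1, 11)
  clear (2,1): R2 −= (12)R1 → (0, 0, 4, 1)
  clear (3,1): R3 −= (7)R1 → (0, 0, 3, 11)
pivot(2,2)=4: scale R2 → (0, 0, 1, 10)
  clear (0,2): R0 −= (1)R2 → (1, 0, 0, 1)
  clear (1,2): R1 −= (4)R2 → (0, 1, 0, 11)
  clear (3,2): R3 −= (3)R2 → (0, 0, 0, 7)
pivot(3,3)=7: scale R3 → (0, 0, 0, 1)
  clear (0,3): R0 −= (1)R3 → (1, 0, 0, 0)
  clear (1,3): R1 −= (11)R3 → (0, 1, 0, 0)
  clear (2,3): R2 −= (10)R3 → (0, 0, 1, 0)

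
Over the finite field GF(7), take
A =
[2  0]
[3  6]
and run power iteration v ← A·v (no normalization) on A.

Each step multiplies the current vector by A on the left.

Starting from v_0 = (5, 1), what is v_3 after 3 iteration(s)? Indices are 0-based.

v_0 = (5, 1).
v_1 = A·v_0 = (3, 0).
v_2 = A·v_1 = (6, 2).
v_3 = A·v_2 = (5, 2).

v_3 = (5, 2)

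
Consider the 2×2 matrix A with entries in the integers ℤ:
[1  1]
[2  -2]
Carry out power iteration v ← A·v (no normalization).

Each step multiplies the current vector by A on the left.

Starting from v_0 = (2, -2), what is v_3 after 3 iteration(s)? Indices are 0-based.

v_0 = (2, -2).
v_1 = A·v_0 = (0, 8).
v_2 = A·v_1 = (8, -16).
v_3 = A·v_2 = (-8, 48).

v_3 = (-8, 48)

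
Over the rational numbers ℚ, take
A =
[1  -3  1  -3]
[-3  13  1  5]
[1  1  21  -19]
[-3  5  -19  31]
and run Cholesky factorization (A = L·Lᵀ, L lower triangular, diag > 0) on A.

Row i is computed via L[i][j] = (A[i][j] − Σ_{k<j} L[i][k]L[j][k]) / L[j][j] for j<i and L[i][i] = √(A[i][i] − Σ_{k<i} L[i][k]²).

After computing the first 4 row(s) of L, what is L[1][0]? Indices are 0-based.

Step 1: L[0][0] = √(1) = 1.
  L[1][0] = (-3) / L[0][0] = -3.
Step 2: L[1][1] = √(4) = 2.
  L[2][0] = (1) / L[0][0] = 1.
  L[2][1] = (4) / L[1][1] = 2.
Step 3: L[2][2] = √(16) = 4.
  L[3][0] = (-3) / L[0][0] = -3.
  L[3][1] = (-4) / L[1][1] = -2.
  L[3][2] = (-12) / L[2][2] = -3.
Step 4: L[3][3] = √(9) = 3.

L[1][0] = -3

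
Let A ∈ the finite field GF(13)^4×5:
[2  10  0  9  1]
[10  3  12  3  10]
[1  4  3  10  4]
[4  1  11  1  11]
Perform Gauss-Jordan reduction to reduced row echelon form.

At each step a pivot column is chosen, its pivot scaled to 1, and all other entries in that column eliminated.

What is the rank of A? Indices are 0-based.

rank = 4

[1] R0 /= 2  ⇒  (1, 5, 0, 11, 7)
     R1 -= 10·R0  ⇒  (0, 5, 12, 10, 5)
     R2 -= 1·R0  ⇒  (0, 12, 3, 12, 10)
     R3 -= 4·R0  ⇒  (0, 7, 11, 9, 9)
[2] R1 /= 5  ⇒  (0, 1, 5, 2, 1)
     R0 -= 5·R1  ⇒  (1, 0, 1, 1, 2)
     R2 -= 12·R1  ⇒  (0, 0, 8, 1, 11)
     R3 -= 7·R1  ⇒  (0, 0, 2, 8, 2)
[3] R2 /= 8  ⇒  (0, 0, 1, 5, 3)
     R0 -= 1·R2  ⇒  (1, 0, 0, 9, 12)
     R1 -= 5·R2  ⇒  (0, 1, 0, 3, 12)
     R3 -= 2·R2  ⇒  (0, 0, 0, 11, 9)
[4] R3 /= 11  ⇒  (0, 0, 0, 1, 2)
     R0 -= 9·R3  ⇒  (1, 0, 0, 0, 7)
     R1 -= 3·R3  ⇒  (0, 1, 0, 0, 6)
     R2 -= 5·R3  ⇒  (0, 0, 1, 0, 6)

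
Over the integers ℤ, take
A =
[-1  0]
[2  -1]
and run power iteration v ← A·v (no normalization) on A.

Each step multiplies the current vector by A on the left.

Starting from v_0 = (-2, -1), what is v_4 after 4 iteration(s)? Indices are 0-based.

v_4 = (-2, 15)

v_0 = (-2, -1).
v_1 = A·v_0 = (2, -3).
v_2 = A·v_1 = (-2, 7).
v_3 = A·v_2 = (2, -11).
v_4 = A·v_3 = (-2, 15).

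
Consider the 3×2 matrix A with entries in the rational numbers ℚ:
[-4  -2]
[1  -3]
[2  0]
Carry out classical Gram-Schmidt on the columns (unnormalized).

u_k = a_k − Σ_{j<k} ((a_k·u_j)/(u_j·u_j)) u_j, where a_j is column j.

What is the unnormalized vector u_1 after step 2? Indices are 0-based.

Step 1: u_0 = a_0 = (-4, 1, 2).
Step 2: u_1 = a_1 − (5/21)·u_0 = (-22/21, -68/21, -10/21).

u_1 = (-22/21, -68/21, -10/21)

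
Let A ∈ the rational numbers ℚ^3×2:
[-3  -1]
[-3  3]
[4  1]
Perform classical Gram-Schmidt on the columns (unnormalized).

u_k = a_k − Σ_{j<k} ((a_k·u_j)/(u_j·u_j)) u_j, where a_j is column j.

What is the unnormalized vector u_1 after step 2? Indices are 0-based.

Step 1: u_0 = a_0 = (-3, -3, 4).
Step 2: u_1 = a_1 − (-1/17)·u_0 = (-20/17, 48/17, 21/17).

u_1 = (-20/17, 48/17, 21/17)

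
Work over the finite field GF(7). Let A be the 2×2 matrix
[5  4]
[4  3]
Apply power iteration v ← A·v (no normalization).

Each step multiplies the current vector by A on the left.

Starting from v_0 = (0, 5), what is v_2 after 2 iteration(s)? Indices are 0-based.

v_0 = (0, 5).
v_1 = A·v_0 = (6, 1).
v_2 = A·v_1 = (6, 6).

v_2 = (6, 6)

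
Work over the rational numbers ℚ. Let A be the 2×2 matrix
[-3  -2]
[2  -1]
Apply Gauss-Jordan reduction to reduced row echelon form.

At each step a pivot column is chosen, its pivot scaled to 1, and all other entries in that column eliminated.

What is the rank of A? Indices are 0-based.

[1] R0 /= -3  ⇒  (1, 2/3)
     R1 -= 2·R0  ⇒  (0, -7/3)
[2] R1 /= -7/3  ⇒  (0, 1)
     R0 -= 2/3·R1  ⇒  (1, 0)

rank = 2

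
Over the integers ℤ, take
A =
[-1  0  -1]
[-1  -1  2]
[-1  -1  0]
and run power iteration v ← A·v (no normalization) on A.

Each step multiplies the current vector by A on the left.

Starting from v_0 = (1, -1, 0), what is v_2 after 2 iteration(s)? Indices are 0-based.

v_2 = (1, 1, 1)

v_0 = (1, -1, 0).
v_1 = A·v_0 = (-1, 0, 0).
v_2 = A·v_1 = (1, 1, 1).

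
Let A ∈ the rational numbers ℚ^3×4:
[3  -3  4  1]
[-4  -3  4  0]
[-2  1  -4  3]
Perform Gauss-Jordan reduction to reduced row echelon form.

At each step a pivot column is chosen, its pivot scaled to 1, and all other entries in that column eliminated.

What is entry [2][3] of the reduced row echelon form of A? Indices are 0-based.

step 1: normalize row 0 (÷3) = (1, -1, 4/3, 1/3)
  row 1: subtract -4×row0 = (0, -7, 28/3, 4/3)
  row 2: subtract -2×row0 = (0, -1, -4/3, 11/3)
step 2: normalize row 1 (÷-7) = (0, 1, -4/3, -4/21)
  row 0: subtract -1×row1 = (1, 0, 0, 1/7)
  row 2: subtract -1×row1 = (0, 0, -8/3, 73/21)
step 3: normalize row 2 (÷-8/3) = (0, 0, 1, -73/56)
  row 1: subtract -4/3×row2 = (0, 1, 0, -27/14)

M[2][3] = -73/56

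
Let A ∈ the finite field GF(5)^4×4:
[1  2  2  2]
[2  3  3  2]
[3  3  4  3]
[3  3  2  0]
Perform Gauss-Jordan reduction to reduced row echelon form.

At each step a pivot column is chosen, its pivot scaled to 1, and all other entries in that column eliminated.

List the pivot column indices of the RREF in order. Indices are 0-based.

pivot(0,0)=1: scale R0 → (1, 2, 2, 2)
  clear (1,0): R1 −= (2)R0 → (0, 4, 4, 3)
  clear (2,0): R2 −= (3)R0 → (0, 2, 3, 2)
  clear (3,0): R3 −= (3)R0 → (0, 2, 1, 4)
pivot(1,1)=4: scale R1 → (0, 1, 1, 2)
  clear (0,1): R0 −= (2)R1 → (1, 0, 0, 3)
  clear (2,1): R2 −= (2)R1 → (0, 0, 1, 3)
  clear (3,1): R3 −= (2)R1 → (0, 0, 4, 0)
pivot(2,2)=1: scale R2 → (0, 0, 1, 3)
  clear (1,2): R1 −= (1)R2 → (0, 1, 0, 4)
  clear (3,2): R3 −= (4)R2 → (0, 0, 0, 3)
pivot(3,3)=3: scale R3 → (0, 0, 0, 1)
  clear (0,3): R0 −= (3)R3 → (1, 0, 0, 0)
  clear (1,3): R1 −= (4)R3 → (0, 1, 0, 0)
  clear (2,3): R2 −= (3)R3 → (0, 0, 1, 0)

pivot columns: 0, 1, 2, 3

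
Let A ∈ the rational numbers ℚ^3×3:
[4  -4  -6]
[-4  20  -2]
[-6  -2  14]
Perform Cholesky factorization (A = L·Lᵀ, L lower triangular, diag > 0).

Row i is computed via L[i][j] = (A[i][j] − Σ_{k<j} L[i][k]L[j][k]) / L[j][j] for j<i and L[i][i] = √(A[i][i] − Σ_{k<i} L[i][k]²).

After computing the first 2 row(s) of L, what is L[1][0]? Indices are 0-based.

L[1][0] = -2

Step 1: L[0][0] = √(4) = 2.
  L[1][0] = (-4) / L[0][0] = -2.
Step 2: L[1][1] = √(16) = 4.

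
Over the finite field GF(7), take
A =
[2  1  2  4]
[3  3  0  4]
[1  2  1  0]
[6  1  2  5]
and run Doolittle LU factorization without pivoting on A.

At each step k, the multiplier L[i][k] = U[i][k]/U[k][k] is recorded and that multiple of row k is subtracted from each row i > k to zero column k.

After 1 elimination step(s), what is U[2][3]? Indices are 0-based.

Step 1: pivot at (0,0) is 2.
  row1 ← row1 − (5)·row0  ⇒  L[1][0]=5, U row1=(0, 5, 4, 5)
  row2 ← row2 − (4)·row0  ⇒  L[2][0]=4, U row2=(0, 5, 0, 5)
  row3 ← row3 − (3)·row0  ⇒  L[3][0]=3, U row3=(0, 5, 3, 0)

U[2][3] = 5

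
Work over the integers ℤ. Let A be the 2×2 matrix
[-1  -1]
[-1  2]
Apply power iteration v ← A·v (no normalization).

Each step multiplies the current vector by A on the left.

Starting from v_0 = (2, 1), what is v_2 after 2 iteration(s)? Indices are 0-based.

v_2 = (3, 3)

v_0 = (2, 1).
v_1 = A·v_0 = (-3, 0).
v_2 = A·v_1 = (3, 3).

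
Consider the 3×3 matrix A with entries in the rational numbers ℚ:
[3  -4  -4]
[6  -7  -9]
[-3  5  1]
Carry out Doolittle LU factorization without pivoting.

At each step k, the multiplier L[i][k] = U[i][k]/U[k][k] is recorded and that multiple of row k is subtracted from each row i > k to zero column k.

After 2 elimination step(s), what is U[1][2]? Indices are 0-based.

U[1][2] = -1

Step 1: pivot at (0,0) is 3.
  row1 ← row1 − (2)·row0  ⇒  L[1][0]=2, U row1=(0, 1, -1)
  row2 ← row2 − (-1)·row0  ⇒  L[2][0]=-1, U row2=(0, 1, -3)
Step 2: pivot at (1,1) is 1.
  row2 ← row2 − (1)·row1  ⇒  L[2][1]=1, U row2=(0, 0, -2)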